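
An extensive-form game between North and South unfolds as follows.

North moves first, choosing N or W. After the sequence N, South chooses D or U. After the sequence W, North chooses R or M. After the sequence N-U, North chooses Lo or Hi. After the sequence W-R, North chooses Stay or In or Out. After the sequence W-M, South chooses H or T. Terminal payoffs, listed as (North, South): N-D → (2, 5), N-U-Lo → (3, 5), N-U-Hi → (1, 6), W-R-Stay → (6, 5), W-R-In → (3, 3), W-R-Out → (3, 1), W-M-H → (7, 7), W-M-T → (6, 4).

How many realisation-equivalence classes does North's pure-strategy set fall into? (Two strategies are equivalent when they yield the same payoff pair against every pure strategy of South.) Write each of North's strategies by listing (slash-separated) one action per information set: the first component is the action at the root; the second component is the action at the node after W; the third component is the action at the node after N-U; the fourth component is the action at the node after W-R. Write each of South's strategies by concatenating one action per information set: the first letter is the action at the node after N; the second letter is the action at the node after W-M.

North has 24 pure strategies: N/R/Lo/Stay, N/R/Lo/In, N/R/Lo/Out, N/R/Hi/Stay, N/R/Hi/In, N/R/Hi/Out, N/M/Lo/Stay, N/M/Lo/In, N/M/Lo/Out, N/M/Hi/Stay, N/M/Hi/In, N/M/Hi/Out, W/R/Lo/Stay, W/R/Lo/In, W/R/Lo/Out, W/R/Hi/Stay, W/R/Hi/In, W/R/Hi/Out, W/M/Lo/Stay, W/M/Lo/In, W/M/Lo/Out, W/M/Hi/Stay, W/M/Hi/In, W/M/Hi/Out. Columns: DH, DT, UH, UT.
{N/R/Lo/Stay, N/R/Lo/In, N/R/Lo/Out, N/M/Lo/Stay, N/M/Lo/In, N/M/Lo/Out} → row (2,5) (2,5) (3,5) (3,5)
{N/R/Hi/Stay, N/R/Hi/In, N/R/Hi/Out, N/M/Hi/Stay, N/M/Hi/In, N/M/Hi/Out} → row (2,5) (2,5) (1,6) (1,6)
{W/R/Lo/Stay, W/R/Hi/Stay} → row (6,5) (6,5) (6,5) (6,5)
{W/R/Lo/In, W/R/Hi/In} → row (3,3) (3,3) (3,3) (3,3)
{W/R/Lo/Out, W/R/Hi/Out} → row (3,1) (3,1) (3,1) (3,1)
{W/M/Lo/Stay, W/M/Lo/In, W/M/Lo/Out, W/M/Hi/Stay, W/M/Hi/In, W/M/Hi/Out} → row (7,7) (6,4) (7,7) (6,4)
That's 6 distinct rows out of 24 strategies.

6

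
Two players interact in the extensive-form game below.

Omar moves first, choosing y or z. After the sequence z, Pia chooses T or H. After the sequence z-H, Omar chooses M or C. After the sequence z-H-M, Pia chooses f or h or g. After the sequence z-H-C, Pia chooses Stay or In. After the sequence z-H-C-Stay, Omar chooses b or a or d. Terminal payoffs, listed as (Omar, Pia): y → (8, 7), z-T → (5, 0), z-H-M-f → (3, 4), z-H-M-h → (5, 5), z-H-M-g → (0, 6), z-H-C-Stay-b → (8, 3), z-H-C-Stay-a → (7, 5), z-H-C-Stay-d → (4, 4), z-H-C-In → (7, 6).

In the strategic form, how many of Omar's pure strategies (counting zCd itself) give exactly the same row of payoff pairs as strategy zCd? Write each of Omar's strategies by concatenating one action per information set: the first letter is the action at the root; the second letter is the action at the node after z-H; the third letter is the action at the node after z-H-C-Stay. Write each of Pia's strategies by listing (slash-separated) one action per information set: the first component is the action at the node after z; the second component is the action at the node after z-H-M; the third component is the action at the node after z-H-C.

1

Row for zCd (columns T/f/Stay, T/f/In, T/h/Stay, T/h/In, T/g/Stay, T/g/In, H/f/Stay, H/f/In, H/h/Stay, H/h/In, H/g/Stay, H/g/In): (5,0) (5,0) (5,0) (5,0) (5,0) (5,0) (4,4) (7,6) (4,4) (7,6) (4,4) (7,6).
Every one of Omar's information sets is on the play path for some reply by Pia when Omar follows zCd.
Changing the action at any of them therefore changes at least one column, so only zCd itself gives this row.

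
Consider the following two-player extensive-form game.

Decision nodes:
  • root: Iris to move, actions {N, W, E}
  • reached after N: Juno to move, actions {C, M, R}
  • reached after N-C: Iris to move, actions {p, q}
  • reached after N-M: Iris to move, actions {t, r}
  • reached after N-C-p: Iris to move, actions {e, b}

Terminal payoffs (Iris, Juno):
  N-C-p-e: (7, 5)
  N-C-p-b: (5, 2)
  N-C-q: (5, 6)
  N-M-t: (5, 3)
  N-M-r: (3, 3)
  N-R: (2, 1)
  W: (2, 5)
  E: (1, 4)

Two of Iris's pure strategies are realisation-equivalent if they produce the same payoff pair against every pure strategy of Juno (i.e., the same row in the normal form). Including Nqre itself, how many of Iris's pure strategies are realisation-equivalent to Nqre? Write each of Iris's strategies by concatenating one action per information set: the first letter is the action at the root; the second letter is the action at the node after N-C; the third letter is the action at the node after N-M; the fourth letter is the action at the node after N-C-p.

Row for Nqre (columns C, M, R): (5,6) (3,3) (2,1).
Under Nqre, Iris's choice at the node after N-C-p can never be reached regardless of what Juno does, so varying those choices leaves every outcome unchanged.
Holding the reachable choices fixed and varying the unreachable one freely already gives 2 equivalent strategies.
No other strategy reproduces this row, so those 2 are the full class: Nqre, Nqrb.

2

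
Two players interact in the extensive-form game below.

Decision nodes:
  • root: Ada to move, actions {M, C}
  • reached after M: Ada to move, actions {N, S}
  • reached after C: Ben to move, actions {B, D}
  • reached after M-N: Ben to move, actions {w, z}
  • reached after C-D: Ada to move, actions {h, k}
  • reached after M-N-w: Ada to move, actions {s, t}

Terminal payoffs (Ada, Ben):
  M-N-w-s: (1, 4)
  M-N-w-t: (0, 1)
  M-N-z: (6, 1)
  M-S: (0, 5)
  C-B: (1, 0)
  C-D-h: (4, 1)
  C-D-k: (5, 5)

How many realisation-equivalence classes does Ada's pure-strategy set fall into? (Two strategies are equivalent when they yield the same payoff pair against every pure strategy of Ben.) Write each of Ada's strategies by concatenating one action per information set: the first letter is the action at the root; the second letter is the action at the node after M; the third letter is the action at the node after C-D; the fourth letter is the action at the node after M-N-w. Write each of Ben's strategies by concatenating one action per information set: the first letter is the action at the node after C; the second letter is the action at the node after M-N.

5

Ada has 16 pure strategies: MNhs, MNht, MNks, MNkt, MShs, MSht, MSks, MSkt, CNhs, CNht, CNks, CNkt, CShs, CSht, CSks, CSkt. Columns: Bw, Bz, Dw, Dz.
{MNhs, MNks} → row (1,4) (6,1) (1,4) (6,1)
{MNht, MNkt} → row (0,1) (6,1) (0,1) (6,1)
{MShs, MSht, MSks, MSkt} → row (0,5) (0,5) (0,5) (0,5)
{CNhs, CNht, CShs, CSht} → row (1,0) (1,0) (4,1) (4,1)
{CNks, CNkt, CSks, CSkt} → row (1,0) (1,0) (5,5) (5,5)
That's 5 distinct rows out of 16 strategies.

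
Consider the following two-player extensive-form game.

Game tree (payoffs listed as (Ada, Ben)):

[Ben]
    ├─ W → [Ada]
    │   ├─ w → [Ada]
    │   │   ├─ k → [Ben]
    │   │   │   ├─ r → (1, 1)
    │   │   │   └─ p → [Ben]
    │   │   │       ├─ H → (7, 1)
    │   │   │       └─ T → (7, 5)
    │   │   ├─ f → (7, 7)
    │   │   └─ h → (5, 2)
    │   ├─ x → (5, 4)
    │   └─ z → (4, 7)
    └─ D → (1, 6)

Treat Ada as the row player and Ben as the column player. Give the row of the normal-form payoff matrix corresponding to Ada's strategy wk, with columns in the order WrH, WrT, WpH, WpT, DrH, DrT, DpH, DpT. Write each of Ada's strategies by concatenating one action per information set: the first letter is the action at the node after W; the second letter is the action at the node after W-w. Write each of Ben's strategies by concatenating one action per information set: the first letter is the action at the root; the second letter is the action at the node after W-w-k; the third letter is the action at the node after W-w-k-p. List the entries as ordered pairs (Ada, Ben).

vs WrH: Ben plays W → Ada plays w at [W] → Ada plays k at [W-w] → Ben plays r at [W-w-k] → (1, 1)
vs WrT: Ben plays W → Ada plays w at [W] → Ada plays k at [W-w] → Ben plays r at [W-w-k] → (1, 1)
vs WpH: Ben plays W → Ada plays w at [W] → Ada plays k at [W-w] → Ben plays p at [W-w-k] → Ben plays H at [W-w-k-p] → (7, 1)
vs WpT: Ben plays W → Ada plays w at [W] → Ada plays k at [W-w] → Ben plays p at [W-w-k] → Ben plays T at [W-w-k-p] → (7, 5)
vs DrH: Ben plays D → (1, 6)
vs DrT: Ben plays D → (1, 6)
vs DpH: Ben plays D → (1, 6)
vs DpT: Ben plays D → (1, 6)

(1,1) (1,1) (7,1) (7,5) (1,6) (1,6) (1,6) (1,6)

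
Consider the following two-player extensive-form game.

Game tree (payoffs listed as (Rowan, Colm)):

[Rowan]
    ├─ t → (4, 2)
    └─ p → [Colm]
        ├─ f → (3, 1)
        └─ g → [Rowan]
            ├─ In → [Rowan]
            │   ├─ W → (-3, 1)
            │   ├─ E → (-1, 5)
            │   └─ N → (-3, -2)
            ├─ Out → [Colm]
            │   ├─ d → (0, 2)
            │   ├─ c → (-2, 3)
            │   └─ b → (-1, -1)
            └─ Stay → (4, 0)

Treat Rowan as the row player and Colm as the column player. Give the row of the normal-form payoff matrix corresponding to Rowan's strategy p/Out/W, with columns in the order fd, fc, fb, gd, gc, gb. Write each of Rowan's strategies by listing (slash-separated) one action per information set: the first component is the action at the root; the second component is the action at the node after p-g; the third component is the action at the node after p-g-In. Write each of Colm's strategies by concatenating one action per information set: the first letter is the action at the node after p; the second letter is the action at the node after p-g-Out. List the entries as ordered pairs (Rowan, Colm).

(3,1) (3,1) (3,1) (0,2) (-2,3) (-1,-1)

vs fd: Rowan plays p → Colm plays f at [p] → (3, 1)
vs fc: Rowan plays p → Colm plays f at [p] → (3, 1)
vs fb: Rowan plays p → Colm plays f at [p] → (3, 1)
vs gd: Rowan plays p → Colm plays g at [p] → Rowan plays Out at [p-g] → Colm plays d at [p-g-Out] → (0, 2)
vs gc: Rowan plays p → Colm plays g at [p] → Rowan plays Out at [p-g] → Colm plays c at [p-g-Out] → (-2, 3)
vs gb: Rowan plays p → Colm plays g at [p] → Rowan plays Out at [p-g] → Colm plays b at [p-g-Out] → (-1, -1)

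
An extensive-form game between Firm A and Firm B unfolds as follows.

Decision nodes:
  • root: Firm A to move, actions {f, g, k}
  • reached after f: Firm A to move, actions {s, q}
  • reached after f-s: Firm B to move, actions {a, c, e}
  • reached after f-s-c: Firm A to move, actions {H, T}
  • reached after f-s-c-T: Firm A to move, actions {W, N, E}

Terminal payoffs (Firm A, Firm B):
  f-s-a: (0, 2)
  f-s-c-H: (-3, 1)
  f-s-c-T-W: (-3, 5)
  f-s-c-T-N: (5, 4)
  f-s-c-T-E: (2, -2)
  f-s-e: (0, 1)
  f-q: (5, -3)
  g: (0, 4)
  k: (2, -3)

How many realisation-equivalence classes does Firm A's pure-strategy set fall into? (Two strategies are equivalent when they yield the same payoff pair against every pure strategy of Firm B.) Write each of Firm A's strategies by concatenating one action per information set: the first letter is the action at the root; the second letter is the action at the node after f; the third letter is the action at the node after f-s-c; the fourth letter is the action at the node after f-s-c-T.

7

Firm A has 36 pure strategies: fsHW, fsHN, fsHE, fsTW, fsTN, fsTE, fqHW, fqHN, fqHE, fqTW, fqTN, fqTE, gsHW, gsHN, gsHE, gsTW, gsTN, gsTE, gqHW, gqHN, gqHE, gqTW, gqTN, gqTE, ksHW, ksHN, ksHE, ksTW, ksTN, ksTE, kqHW, kqHN, kqHE, kqTW, kqTN, kqTE. Columns: a, c, e.
{fsHW, fsHN, fsHE} → row (0,2) (-3,1) (0,1)
{fsTW} → row (0,2) (-3,5) (0,1)
{fsTN} → row (0,2) (5,4) (0,1)
{fsTE} → row (0,2) (2,-2) (0,1)
{fqHW, fqHN, fqHE, fqTW, fqTN, fqTE} → row (5,-3) (5,-3) (5,-3)
{gsHW, gsHN, gsHE, gsTW, gsTN, gsTE, gqHW, gqHN, gqHE, gqTW, gqTN, gqTE} → row (0,4) (0,4) (0,4)
{ksHW, ksHN, ksHE, ksTW, ksTN, ksTE, kqHW, kqHN, kqHE, kqTW, kqTN, kqTE} → row (2,-3) (2,-3) (2,-3)
That's 7 distinct rows out of 36 strategies.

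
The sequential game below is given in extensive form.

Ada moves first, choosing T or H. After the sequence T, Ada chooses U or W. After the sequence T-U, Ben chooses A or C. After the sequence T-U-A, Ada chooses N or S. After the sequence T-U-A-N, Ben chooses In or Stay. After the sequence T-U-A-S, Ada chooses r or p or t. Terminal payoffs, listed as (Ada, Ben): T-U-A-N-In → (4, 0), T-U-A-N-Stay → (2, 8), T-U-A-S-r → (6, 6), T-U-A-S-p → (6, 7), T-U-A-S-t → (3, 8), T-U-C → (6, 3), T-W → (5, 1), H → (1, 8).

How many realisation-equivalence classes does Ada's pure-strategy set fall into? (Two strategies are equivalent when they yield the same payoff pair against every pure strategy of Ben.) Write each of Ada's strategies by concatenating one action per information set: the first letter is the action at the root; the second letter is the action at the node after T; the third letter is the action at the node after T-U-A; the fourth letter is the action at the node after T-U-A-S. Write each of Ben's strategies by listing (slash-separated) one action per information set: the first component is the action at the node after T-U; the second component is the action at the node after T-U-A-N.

6

Ada has 24 pure strategies: TUNr, TUNp, TUNt, TUSr, TUSp, TUSt, TWNr, TWNp, TWNt, TWSr, TWSp, TWSt, HUNr, HUNp, HUNt, HUSr, HUSp, HUSt, HWNr, HWNp, HWNt, HWSr, HWSp, HWSt. Columns: A/In, A/Stay, C/In, C/Stay.
{TUNr, TUNp, TUNt} → row (4,0) (2,8) (6,3) (6,3)
{TUSr} → row (6,6) (6,6) (6,3) (6,3)
{TUSp} → row (6,7) (6,7) (6,3) (6,3)
{TUSt} → row (3,8) (3,8) (6,3) (6,3)
{TWNr, TWNp, TWNt, TWSr, TWSp, TWSt} → row (5,1) (5,1) (5,1) (5,1)
{HUNr, HUNp, HUNt, HUSr, HUSp, HUSt, HWNr, HWNp, HWNt, HWSr, HWSp, HWSt} → row (1,8) (1,8) (1,8) (1,8)
That's 6 distinct rows out of 24 strategies.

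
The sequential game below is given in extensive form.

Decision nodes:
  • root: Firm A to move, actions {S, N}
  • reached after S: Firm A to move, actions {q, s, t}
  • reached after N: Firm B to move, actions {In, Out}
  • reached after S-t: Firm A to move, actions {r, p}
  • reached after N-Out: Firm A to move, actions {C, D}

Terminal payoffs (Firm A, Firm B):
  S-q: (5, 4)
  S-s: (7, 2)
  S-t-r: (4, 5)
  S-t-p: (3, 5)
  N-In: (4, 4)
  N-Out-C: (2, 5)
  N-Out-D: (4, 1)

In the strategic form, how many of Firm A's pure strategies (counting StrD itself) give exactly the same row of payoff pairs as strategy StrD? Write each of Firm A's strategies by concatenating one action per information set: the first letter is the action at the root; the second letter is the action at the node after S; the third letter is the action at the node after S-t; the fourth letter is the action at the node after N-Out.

2

Row for StrD (columns In, Out): (4,5) (4,5).
Under StrD, Firm A's choice at the node after N-Out can never be reached regardless of what Firm B does, so varying those choices leaves every outcome unchanged.
Holding the reachable choices fixed and varying the unreachable one freely already gives 2 equivalent strategies.
No other strategy reproduces this row, so those 2 are the full class: StrC, StrD.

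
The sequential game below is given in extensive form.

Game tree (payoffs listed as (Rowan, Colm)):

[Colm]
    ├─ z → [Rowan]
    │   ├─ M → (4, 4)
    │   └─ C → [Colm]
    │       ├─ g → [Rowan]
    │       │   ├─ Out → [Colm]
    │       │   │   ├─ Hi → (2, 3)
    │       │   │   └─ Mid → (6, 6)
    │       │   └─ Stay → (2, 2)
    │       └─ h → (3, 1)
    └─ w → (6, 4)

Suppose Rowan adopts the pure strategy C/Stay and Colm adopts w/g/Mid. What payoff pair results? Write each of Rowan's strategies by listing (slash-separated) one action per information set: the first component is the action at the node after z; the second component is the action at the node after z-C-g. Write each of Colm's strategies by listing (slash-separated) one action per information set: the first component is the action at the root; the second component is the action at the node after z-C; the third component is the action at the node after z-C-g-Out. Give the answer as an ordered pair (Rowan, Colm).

(6, 4)

Trace the play path from the root:
  Colm plays w
→ terminal payoff (6, 4).
(Rowan's choice at the node after z is never reached on this path, so it doesn't affect the outcome.)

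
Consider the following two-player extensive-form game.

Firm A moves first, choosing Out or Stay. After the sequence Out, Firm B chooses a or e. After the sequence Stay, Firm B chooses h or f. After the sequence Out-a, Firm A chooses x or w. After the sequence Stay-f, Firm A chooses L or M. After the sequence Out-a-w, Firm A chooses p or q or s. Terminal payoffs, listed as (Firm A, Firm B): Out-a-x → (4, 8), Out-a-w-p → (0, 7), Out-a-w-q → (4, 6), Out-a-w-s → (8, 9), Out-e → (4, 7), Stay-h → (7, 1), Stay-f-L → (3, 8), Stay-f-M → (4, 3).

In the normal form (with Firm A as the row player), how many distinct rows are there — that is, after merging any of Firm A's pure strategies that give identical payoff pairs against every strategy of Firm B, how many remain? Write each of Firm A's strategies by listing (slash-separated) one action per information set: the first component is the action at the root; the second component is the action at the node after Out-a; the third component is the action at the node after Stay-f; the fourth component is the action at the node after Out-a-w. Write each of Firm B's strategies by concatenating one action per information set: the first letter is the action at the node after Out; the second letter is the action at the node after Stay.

Firm A has 24 pure strategies: Out/x/L/p, Out/x/L/q, Out/x/L/s, Out/x/M/p, Out/x/M/q, Out/x/M/s, Out/w/L/p, Out/w/L/q, Out/w/L/s, Out/w/M/p, Out/w/M/q, Out/w/M/s, Stay/x/L/p, Stay/x/L/q, Stay/x/L/s, Stay/x/M/p, Stay/x/M/q, Stay/x/M/s, Stay/w/L/p, Stay/w/L/q, Stay/w/L/s, Stay/w/M/p, Stay/w/M/q, Stay/w/M/s. Columns: ah, af, eh, ef.
{Out/x/L/p, Out/x/L/q, Out/x/L/s, Out/x/M/p, Out/x/M/q, Out/x/M/s} → row (4,8) (4,8) (4,7) (4,7)
{Out/w/L/p, Out/w/M/p} → row (0,7) (0,7) (4,7) (4,7)
{Out/w/L/q, Out/w/M/q} → row (4,6) (4,6) (4,7) (4,7)
{Out/w/L/s, Out/w/M/s} → row (8,9) (8,9) (4,7) (4,7)
{Stay/x/L/p, Stay/x/L/q, Stay/x/L/s, Stay/w/L/p, Stay/w/L/q, Stay/w/L/s} → row (7,1) (3,8) (7,1) (3,8)
{Stay/x/M/p, Stay/x/M/q, Stay/x/M/s, Stay/w/M/p, Stay/w/M/q, Stay/w/M/s} → row (7,1) (4,3) (7,1) (4,3)
That's 6 distinct rows out of 24 strategies.

6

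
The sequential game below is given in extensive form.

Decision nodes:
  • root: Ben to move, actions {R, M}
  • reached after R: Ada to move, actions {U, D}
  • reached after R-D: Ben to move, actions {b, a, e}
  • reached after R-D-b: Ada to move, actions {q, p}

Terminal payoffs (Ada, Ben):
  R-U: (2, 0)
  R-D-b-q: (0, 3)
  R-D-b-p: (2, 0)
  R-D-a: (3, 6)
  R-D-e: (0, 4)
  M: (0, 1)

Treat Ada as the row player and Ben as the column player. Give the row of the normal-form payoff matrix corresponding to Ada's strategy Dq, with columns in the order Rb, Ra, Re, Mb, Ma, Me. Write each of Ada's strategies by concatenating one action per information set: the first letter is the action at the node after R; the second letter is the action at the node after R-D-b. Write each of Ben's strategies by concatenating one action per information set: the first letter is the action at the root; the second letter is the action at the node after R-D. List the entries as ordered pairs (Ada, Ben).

vs Rb: Ben plays R → Ada plays D at [R] → Ben plays b at [R-D] → Ada plays q at [R-D-b] → (0, 3)
vs Ra: Ben plays R → Ada plays D at [R] → Ben plays a at [R-D] → (3, 6)
vs Re: Ben plays R → Ada plays D at [R] → Ben plays e at [R-D] → (0, 4)
vs Mb: Ben plays M → (0, 1)
vs Ma: Ben plays M → (0, 1)
vs Me: Ben plays M → (0, 1)

(0,3) (3,6) (0,4) (0,1) (0,1) (0,1)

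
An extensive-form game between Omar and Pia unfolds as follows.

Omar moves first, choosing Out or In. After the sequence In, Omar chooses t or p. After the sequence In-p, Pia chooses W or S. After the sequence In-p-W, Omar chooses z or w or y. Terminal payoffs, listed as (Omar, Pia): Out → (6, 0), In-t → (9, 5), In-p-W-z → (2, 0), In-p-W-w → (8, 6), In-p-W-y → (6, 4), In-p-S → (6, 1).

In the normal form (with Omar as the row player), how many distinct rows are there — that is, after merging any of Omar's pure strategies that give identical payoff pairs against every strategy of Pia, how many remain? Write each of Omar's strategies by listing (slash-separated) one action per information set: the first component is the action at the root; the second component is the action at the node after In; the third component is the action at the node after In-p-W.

5

Omar has 12 pure strategies: Out/t/z, Out/t/w, Out/t/y, Out/p/z, Out/p/w, Out/p/y, In/t/z, In/t/w, In/t/y, In/p/z, In/p/w, In/p/y. Columns: W, S.
{Out/t/z, Out/t/w, Out/t/y, Out/p/z, Out/p/w, Out/p/y} → row (6,0) (6,0)
{In/t/z, In/t/w, In/t/y} → row (9,5) (9,5)
{In/p/z} → row (2,0) (6,1)
{In/p/w} → row (8,6) (6,1)
{In/p/y} → row (6,4) (6,1)
That's 5 distinct rows out of 12 strategies.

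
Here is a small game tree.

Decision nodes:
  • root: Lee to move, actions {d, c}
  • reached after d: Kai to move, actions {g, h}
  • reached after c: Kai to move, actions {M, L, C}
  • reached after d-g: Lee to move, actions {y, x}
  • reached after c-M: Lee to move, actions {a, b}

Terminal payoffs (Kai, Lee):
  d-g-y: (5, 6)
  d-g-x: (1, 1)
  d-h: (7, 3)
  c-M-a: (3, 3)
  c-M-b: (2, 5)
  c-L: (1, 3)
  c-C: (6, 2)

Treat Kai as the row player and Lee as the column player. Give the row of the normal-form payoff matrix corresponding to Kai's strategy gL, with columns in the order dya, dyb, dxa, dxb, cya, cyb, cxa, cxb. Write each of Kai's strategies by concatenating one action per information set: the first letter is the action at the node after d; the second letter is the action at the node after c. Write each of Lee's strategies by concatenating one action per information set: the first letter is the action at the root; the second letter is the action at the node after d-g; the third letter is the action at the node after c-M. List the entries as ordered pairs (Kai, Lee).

vs dya: Lee plays d → Kai plays g at [d] → Lee plays y at [d-g] → (5, 6)
vs dyb: Lee plays d → Kai plays g at [d] → Lee plays y at [d-g] → (5, 6)
vs dxa: Lee plays d → Kai plays g at [d] → Lee plays x at [d-g] → (1, 1)
vs dxb: Lee plays d → Kai plays g at [d] → Lee plays x at [d-g] → (1, 1)
vs cya: Lee plays c → Kai plays L at [c] → (1, 3)
vs cyb: Lee plays c → Kai plays L at [c] → (1, 3)
vs cxa: Lee plays c → Kai plays L at [c] → (1, 3)
vs cxb: Lee plays c → Kai plays L at [c] → (1, 3)

(5,6) (5,6) (1,1) (1,1) (1,3) (1,3) (1,3) (1,3)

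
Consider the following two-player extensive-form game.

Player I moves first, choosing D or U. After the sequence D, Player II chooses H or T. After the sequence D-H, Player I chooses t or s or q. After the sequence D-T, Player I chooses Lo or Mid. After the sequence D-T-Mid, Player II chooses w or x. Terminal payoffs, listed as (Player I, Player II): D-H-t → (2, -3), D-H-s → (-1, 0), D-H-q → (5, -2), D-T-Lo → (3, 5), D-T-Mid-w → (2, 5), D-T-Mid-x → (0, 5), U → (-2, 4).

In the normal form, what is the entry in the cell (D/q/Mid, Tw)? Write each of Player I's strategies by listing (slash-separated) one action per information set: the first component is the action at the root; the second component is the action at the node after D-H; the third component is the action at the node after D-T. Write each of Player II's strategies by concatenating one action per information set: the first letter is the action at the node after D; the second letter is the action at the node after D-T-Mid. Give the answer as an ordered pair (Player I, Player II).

Trace the play path from the root:
  Player I plays D
  Player II plays T at [D]
  Player I plays Mid at [D-T]
  Player II plays w at [D-T-Mid]
→ terminal payoff (2, 5).
(Player I's choice at the node after D-H is never reached on this path, so it doesn't affect the outcome.)

(2, 5)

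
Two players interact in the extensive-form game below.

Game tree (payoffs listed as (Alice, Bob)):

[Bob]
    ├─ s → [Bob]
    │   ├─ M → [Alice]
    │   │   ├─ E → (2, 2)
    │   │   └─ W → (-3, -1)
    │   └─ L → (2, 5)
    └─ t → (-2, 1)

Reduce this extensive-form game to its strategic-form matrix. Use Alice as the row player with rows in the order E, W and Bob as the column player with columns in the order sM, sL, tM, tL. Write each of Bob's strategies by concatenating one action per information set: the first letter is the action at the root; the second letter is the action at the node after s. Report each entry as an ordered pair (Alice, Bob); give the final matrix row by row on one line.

           sM       sL       tM       tL
   E    (2,2)    (2,5)   (-2,1)   (-2,1)
   W  (-3,-1)    (2,5)   (-2,1)   (-2,1)

E: (2,2) (2,5) (-2,1) (-2,1) | W: (-3,-1) (2,5) (-2,1) (-2,1)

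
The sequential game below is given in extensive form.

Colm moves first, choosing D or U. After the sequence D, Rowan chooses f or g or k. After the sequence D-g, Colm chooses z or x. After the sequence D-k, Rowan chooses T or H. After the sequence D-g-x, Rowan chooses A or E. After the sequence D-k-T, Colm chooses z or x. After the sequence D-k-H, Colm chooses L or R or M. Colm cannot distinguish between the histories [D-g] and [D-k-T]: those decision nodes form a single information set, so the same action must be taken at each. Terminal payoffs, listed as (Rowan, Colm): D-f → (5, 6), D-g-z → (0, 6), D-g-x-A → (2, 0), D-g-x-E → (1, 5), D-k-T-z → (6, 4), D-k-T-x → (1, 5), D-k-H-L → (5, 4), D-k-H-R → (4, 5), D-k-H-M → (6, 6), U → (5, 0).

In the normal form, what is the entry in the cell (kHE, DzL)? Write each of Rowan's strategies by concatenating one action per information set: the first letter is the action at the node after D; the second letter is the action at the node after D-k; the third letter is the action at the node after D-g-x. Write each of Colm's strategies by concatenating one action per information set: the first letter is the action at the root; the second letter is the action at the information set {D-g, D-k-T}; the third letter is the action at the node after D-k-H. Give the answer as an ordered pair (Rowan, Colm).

Trace the play path from the root:
  Colm plays D
  Rowan plays k at [D]
  Rowan plays H at [D-k]
  Colm plays L at [D-k-H]
→ terminal payoff (5, 4).
(Rowan's choice at the node after D-g-x is never reached on this path, so it doesn't affect the outcome.)

(5, 4)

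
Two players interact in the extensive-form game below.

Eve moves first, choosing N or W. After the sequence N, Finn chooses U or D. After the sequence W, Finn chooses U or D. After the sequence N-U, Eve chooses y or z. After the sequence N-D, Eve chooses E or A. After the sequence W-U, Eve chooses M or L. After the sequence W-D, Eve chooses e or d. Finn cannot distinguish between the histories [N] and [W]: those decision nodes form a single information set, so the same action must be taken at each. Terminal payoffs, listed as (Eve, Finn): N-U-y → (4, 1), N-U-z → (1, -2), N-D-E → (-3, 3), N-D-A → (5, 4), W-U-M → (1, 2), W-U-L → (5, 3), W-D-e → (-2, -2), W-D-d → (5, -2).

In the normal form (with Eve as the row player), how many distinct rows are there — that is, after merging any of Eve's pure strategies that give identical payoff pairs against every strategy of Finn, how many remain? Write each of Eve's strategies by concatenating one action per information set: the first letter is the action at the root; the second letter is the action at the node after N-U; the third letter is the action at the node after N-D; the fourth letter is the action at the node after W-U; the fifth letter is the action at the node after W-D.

8

Eve has 32 pure strategies: NyEMe, NyEMd, NyELe, NyELd, NyAMe, NyAMd, NyALe, NyALd, NzEMe, NzEMd, NzELe, NzELd, NzAMe, NzAMd, NzALe, NzALd, WyEMe, WyEMd, WyELe, WyELd, WyAMe, WyAMd, WyALe, WyALd, WzEMe, WzEMd, WzELe, WzELd, WzAMe, WzAMd, WzALe, WzALd. Columns: U, D.
{NyEMe, NyEMd, NyELe, NyELd} → row (4,1) (-3,3)
{NyAMe, NyAMd, NyALe, NyALd} → row (4,1) (5,4)
{NzEMe, NzEMd, NzELe, NzELd} → row (1,-2) (-3,3)
{NzAMe, NzAMd, NzALe, NzALd} → row (1,-2) (5,4)
{WyEMe, WyAMe, WzEMe, WzAMe} → row (1,2) (-2,-2)
{WyEMd, WyAMd, WzEMd, WzAMd} → row (1,2) (5,-2)
{WyELe, WyALe, WzELe, WzALe} → row (5,3) (-2,-2)
{WyELd, WyALd, WzELd, WzALd} → row (5,3) (5,-2)
That's 8 distinct rows out of 32 strategies.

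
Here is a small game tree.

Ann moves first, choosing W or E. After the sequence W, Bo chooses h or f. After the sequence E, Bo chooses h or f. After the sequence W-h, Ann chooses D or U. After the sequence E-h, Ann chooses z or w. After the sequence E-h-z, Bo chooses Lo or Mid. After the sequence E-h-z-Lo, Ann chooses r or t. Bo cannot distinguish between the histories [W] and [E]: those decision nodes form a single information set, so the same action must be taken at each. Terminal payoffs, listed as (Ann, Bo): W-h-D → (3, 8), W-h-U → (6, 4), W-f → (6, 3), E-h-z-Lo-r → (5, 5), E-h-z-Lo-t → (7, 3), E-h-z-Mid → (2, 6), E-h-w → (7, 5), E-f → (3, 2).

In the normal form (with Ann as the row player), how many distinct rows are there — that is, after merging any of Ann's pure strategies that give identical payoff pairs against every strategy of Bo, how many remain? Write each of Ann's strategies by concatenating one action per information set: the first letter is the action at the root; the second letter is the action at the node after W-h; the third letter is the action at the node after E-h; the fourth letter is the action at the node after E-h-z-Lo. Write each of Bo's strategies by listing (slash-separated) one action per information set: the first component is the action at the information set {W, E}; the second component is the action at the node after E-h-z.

Ann has 16 pure strategies: WDzr, WDzt, WDwr, WDwt, WUzr, WUzt, WUwr, WUwt, EDzr, EDzt, EDwr, EDwt, EUzr, EUzt, EUwr, EUwt. Columns: h/Lo, h/Mid, f/Lo, f/Mid.
{WDzr, WDzt, WDwr, WDwt} → row (3,8) (3,8) (6,3) (6,3)
{WUzr, WUzt, WUwr, WUwt} → row (6,4) (6,4) (6,3) (6,3)
{EDzr, EUzr} → row (5,5) (2,6) (3,2) (3,2)
{EDzt, EUzt} → row (7,3) (2,6) (3,2) (3,2)
{EDwr, EDwt, EUwr, EUwt} → row (7,5) (7,5) (3,2) (3,2)
That's 5 distinct rows out of 16 strategies.

5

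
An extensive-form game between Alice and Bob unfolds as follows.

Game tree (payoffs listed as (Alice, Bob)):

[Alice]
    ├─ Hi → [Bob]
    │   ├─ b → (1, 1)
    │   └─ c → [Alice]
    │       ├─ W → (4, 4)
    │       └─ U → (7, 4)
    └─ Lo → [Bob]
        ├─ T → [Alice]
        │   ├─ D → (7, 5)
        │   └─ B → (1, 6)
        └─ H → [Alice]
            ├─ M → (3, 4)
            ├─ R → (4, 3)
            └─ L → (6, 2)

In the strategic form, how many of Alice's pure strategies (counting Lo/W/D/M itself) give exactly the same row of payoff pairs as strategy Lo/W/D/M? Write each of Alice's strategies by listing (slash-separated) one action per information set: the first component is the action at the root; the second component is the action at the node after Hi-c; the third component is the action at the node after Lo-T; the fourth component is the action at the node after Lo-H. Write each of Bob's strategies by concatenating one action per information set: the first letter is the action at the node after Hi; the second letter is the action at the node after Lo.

2

Row for Lo/W/D/M (columns bT, bH, cT, cH): (7,5) (3,4) (7,5) (3,4).
Under Lo/W/D/M, Alice's choice at the node after Hi-c can never be reached regardless of what Bob does, so varying those choices leaves every outcome unchanged.
Holding the reachable choices fixed and varying the unreachable one freely already gives 2 equivalent strategies.
No other strategy reproduces this row, so those 2 are the full class: Lo/W/D/M, Lo/U/D/M.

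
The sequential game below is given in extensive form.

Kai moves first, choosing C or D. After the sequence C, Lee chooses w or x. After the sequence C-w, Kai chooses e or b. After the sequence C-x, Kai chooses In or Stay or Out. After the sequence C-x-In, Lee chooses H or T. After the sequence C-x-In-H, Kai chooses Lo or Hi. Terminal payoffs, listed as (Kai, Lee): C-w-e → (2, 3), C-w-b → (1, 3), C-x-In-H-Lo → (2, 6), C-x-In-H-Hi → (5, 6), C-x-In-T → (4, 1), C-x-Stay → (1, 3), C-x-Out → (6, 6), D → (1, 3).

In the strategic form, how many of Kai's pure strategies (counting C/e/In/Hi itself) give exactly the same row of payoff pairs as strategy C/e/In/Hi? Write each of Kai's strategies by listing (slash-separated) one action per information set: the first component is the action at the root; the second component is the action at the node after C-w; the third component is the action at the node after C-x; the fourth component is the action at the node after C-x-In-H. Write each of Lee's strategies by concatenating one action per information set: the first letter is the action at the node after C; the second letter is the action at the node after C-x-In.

Row for C/e/In/Hi (columns wH, wT, xH, xT): (2,3) (2,3) (5,6) (4,1).
Every one of Kai's information sets is on the play path for some reply by Lee when Kai follows C/e/In/Hi.
Changing the action at any of them therefore changes at least one column, so only C/e/In/Hi itself gives this row.

1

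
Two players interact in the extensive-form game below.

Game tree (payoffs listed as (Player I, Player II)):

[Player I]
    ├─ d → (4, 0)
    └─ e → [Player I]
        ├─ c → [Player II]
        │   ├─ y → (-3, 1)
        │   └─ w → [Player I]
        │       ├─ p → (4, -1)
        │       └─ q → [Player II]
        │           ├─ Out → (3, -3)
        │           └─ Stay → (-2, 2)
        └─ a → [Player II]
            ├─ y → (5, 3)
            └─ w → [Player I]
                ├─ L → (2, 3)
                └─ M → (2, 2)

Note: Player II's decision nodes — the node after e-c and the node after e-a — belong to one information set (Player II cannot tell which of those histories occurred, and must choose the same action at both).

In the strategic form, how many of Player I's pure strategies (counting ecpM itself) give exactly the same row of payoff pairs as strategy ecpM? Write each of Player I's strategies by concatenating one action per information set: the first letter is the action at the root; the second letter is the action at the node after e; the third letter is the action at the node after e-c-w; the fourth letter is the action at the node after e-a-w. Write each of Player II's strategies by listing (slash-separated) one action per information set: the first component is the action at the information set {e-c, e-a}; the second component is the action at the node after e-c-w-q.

2

Row for ecpM (columns y/Out, y/Stay, w/Out, w/Stay): (-3,1) (-3,1) (4,-1) (4,-1).
Under ecpM, Player I's choice at the node after e-a-w can never be reached regardless of what Player II does, so varying those choices leaves every outcome unchanged.
Holding the reachable choices fixed and varying the unreachable one freely already gives 2 equivalent strategies.
No other strategy reproduces this row, so those 2 are the full class: ecpL, ecpM.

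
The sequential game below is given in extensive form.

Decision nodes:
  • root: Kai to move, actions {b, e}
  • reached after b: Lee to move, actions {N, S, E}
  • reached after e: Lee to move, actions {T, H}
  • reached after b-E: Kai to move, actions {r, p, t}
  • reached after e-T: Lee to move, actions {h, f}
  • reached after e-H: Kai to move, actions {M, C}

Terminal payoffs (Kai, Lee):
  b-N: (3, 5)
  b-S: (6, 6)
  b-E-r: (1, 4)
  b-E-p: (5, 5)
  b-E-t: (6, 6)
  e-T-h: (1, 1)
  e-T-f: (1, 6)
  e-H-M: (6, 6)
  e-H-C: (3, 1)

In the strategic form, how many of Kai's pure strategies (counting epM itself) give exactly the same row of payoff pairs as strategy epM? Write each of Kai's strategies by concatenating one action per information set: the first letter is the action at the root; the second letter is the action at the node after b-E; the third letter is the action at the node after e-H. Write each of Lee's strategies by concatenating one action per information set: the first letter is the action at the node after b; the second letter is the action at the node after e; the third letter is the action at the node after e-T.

Row for epM (columns NTh, NTf, NHh, NHf, STh, STf, SHh, SHf, ETh, ETf, EHh, EHf): (1,1) (1,6) (6,6) (6,6) (1,1) (1,6) (6,6) (6,6) (1,1) (1,6) (6,6) (6,6).
Under epM, Kai's choice at the node after b-E can never be reached regardless of what Lee does, so varying those choices leaves every outcome unchanged.
Holding the reachable choices fixed and varying the unreachable one freely already gives 3 equivalent strategies.
No other strategy reproduces this row, so those 3 are the full class: erM, epM, etM.

3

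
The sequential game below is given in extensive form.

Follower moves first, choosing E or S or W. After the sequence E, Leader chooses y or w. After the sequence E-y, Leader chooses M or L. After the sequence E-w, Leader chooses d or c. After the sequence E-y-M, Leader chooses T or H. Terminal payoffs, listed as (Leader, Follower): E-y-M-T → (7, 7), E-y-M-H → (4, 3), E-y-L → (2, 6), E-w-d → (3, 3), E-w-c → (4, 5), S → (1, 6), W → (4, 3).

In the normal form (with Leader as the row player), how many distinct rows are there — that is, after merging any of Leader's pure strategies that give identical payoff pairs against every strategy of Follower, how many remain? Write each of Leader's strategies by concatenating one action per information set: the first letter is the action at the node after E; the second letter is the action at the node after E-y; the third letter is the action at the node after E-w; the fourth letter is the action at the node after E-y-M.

Leader has 16 pure strategies: yMdT, yMdH, yMcT, yMcH, yLdT, yLdH, yLcT, yLcH, wMdT, wMdH, wMcT, wMcH, wLdT, wLdH, wLcT, wLcH. Columns: E, S, W.
{yMdT, yMcT} → row (7,7) (1,6) (4,3)
{yMdH, yMcH} → row (4,3) (1,6) (4,3)
{yLdT, yLdH, yLcT, yLcH} → row (2,6) (1,6) (4,3)
{wMdT, wMdH, wLdT, wLdH} → row (3,3) (1,6) (4,3)
{wMcT, wMcH, wLcT, wLcH} → row (4,5) (1,6) (4,3)
That's 5 distinct rows out of 16 strategies.

5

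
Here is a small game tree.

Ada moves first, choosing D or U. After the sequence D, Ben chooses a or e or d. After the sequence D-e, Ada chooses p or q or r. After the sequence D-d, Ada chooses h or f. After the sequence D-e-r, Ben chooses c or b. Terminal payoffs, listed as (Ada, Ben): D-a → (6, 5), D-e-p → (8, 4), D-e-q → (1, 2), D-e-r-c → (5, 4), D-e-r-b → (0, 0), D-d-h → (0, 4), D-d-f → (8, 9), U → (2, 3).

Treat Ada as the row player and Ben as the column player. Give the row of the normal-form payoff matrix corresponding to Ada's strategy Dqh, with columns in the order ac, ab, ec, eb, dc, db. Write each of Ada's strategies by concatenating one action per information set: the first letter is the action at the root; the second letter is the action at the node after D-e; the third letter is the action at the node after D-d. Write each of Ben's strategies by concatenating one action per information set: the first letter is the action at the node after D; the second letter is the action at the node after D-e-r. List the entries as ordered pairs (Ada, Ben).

(6,5) (6,5) (1,2) (1,2) (0,4) (0,4)

vs ac: Ada plays D → Ben plays a at [D] → (6, 5)
vs ab: Ada plays D → Ben plays a at [D] → (6, 5)
vs ec: Ada plays D → Ben plays e at [D] → Ada plays q at [D-e] → (1, 2)
vs eb: Ada plays D → Ben plays e at [D] → Ada plays q at [D-e] → (1, 2)
vs dc: Ada plays D → Ben plays d at [D] → Ada plays h at [D-d] → (0, 4)
vs db: Ada plays D → Ben plays d at [D] → Ada plays h at [D-d] → (0, 4)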